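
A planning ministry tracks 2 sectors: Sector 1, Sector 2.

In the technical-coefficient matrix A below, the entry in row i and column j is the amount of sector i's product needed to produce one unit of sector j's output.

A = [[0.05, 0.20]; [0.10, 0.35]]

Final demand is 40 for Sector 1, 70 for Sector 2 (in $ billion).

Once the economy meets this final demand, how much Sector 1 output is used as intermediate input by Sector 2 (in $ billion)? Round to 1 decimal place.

z_12 = 23.6

I − A =
  [   0.95    -0.20]
  [  -0.10     0.65]
det(I−A) = (0.95)(0.65) − (-0.20)(-0.10) = 0.5975
adj(I−A) = [[0.65, 0.20], [0.10, 0.95]]
(I − A)⁻¹ = adj(I−A) / det(I−A) ≈
  [   1.0879     0.3347]
  [   0.1674     1.5900]
First solve x = (I − A)⁻¹ d = adj(I−A)·d / det(I−A); in particular x_2 = (0.10·40 + 0.95·70) / 0.5975 = 70.50 / 0.5975 ≈ 117.992.
Intermediate flow from 1 to 2: z_12 = a_12 · x_2 = 0.20 × 70.50 / 0.5975 = 14.10 / 0.5975 ≈ 23.6.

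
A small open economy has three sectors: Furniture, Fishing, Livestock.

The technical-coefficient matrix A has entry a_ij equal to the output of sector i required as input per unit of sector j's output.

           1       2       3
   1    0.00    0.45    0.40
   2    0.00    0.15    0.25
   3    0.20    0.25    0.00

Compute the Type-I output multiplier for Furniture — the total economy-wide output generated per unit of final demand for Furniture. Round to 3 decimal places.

m_1 = 1.445

I − A =
  [   1.00    -0.45    -0.40]
  [   0.00     0.85    -0.25]
  [  -0.20    -0.25     1.00]
Cofactors of I−A, C_ij = (−1)^(i+j)·(minor ij) (rows/columns in the sector order above):
  C_11 = (0.85)(1.00) − (-0.25)(-0.25) = 0.7875
  C_12 = −[(0.00)(1.00) − (-0.25)(-0.20)] = 0.0500
  C_13 = (0.00)(-0.25) − (0.85)(-0.20) = 0.1700
  C_21 = −[(-0.45)(1.00) − (-0.40)(-0.25)] = 0.5500
  C_22 = (1.00)(1.00) − (-0.40)(-0.20) = 0.9200
  C_23 = −[(1.00)(-0.25) − (-0.45)(-0.20)] = 0.3400
  C_31 = (-0.45)(-0.25) − (-0.40)(0.85) = 0.4525
  C_32 = −[(1.00)(-0.25) − (-0.40)(0.00)] = 0.2500
  C_33 = (1.00)(0.85) − (-0.45)(0.00) = 0.8500
det(I−A) = Σ_j (I−A)_1j·C_1j = (1.00)(0.7875) + (-0.45)(0.0500) + (-0.40)(0.1700) = 0.6970
adj(I−A) = Cᵀ =
  [ 0.7875   0.5500   0.4525]
  [ 0.0500   0.9200   0.2500]
  [ 0.1700   0.3400   0.8500]
(I − A)⁻¹ = adj(I−A) / det(I−A) ≈
  [   1.1298     0.7891     0.6492]
  [   0.0717     1.3199     0.3587]
  [   0.2439     0.4878     1.2195]
The output multiplier for sector j is the column-j sum of the Leontief inverse (I − A)⁻¹ = adj(I−A) / det(I−A).
Column 1 of adj(I−A): (0.7875, 0.0500, 0.1700); det(I−A) = 0.6970.
m_1 = (0.7875 + 0.0500 + 0.1700) / 0.6970 = 1.0075 / 0.6970 ≈ 1.445.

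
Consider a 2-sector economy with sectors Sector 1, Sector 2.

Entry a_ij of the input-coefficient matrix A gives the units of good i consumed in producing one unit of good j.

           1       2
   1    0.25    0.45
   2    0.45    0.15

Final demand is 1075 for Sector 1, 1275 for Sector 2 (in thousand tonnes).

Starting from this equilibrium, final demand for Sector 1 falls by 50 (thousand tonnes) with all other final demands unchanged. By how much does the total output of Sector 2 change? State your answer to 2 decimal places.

Δx_2 = -51.72

I − A =
  [   0.75    -0.45]
  [  -0.45     0.85]
det(I−A) = (0.75)(0.85) − (-0.45)(-0.45) = 0.4350
adj(I−A) = [[0.85, 0.45], [0.45, 0.75]]
(I − A)⁻¹ = adj(I−A) / det(I−A) ≈
  [   1.9540     1.0345]
  [   1.0345     1.7241]
Δx = (I − A)⁻¹ Δd with Δd having -50 in the Sector 1 component and 0 elsewhere.
So Δx_2 = L_21 · (-50), where L_21 = adj(I−A)_21 / det(I−A) = 0.45 / 0.4350.
Δx_2 = 0.45 × (-50) / 0.4350 = -22.50 / 0.4350 ≈ -51.72.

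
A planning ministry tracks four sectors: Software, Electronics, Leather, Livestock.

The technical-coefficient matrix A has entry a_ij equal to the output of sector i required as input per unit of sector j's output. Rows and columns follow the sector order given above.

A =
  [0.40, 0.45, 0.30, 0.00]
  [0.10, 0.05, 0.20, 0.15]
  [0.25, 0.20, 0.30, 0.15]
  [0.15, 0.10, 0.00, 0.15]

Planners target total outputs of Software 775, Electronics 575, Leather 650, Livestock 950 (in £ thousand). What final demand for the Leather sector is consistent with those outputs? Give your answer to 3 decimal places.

I − A =
  [   0.60    -0.45    -0.30     0.00]
  [  -0.10     0.95    -0.20    -0.15]
  [  -0.25    -0.20     0.70    -0.15]
  [  -0.15    -0.10     0.00     0.85]
d = (I − A) x:
  d_1 = (+0.60)·775 + (-0.45)·575 + (-0.30)·650 + (+0.00)·950 = 11.250
  d_2 = (-0.10)·775 + (+0.95)·575 + (-0.20)·650 + (-0.15)·950 = 196.250
  d_3 = (-0.25)·775 + (-0.20)·575 + (+0.70)·650 + (-0.15)·950 = 3.750
  d_4 = (-0.15)·775 + (-0.10)·575 + (+0.00)·650 + (+0.85)·950 = 633.750

d_3 = 3.750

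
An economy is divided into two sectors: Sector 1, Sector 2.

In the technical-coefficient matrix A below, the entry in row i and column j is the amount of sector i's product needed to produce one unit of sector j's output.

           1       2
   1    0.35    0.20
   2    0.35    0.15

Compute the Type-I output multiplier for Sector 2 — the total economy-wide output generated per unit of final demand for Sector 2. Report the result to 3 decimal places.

I − A =
  [   0.65    -0.20]
  [  -0.35     0.85]
det(I−A) = (0.65)(0.85) − (-0.20)(-0.35) = 0.4825
adj(I−A) = [[0.85, 0.20], [0.35, 0.65]]
(I − A)⁻¹ = adj(I−A) / det(I−A) ≈
  [   1.7617     0.4145]
  [   0.7254     1.3472]
The output multiplier for sector j is the column-j sum of the Leontief inverse (I − A)⁻¹ = adj(I−A) / det(I−A).
Column 2 of adj(I−A): (0.20, 0.65); det(I−A) = 0.4825.
m_2 = (0.20 + 0.65) / 0.4825 = 0.85 / 0.4825 ≈ 1.762.

m_2 = 1.762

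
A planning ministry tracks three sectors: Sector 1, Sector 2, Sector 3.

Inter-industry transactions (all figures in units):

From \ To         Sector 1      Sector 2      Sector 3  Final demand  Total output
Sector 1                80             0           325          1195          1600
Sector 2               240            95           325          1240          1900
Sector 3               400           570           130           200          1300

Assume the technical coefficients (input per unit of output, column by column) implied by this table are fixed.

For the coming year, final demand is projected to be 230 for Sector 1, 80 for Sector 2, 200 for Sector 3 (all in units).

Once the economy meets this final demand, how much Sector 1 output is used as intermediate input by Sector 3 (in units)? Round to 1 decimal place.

Technical coefficients a_ij = z_ij / X_j:
  a_11 = 80/1600 = 0.05, a_21 = 240/1600 = 0.15, a_31 = 400/1600 = 0.25
  a_12 = 0/1900 = 0.00, a_22 = 95/1900 = 0.05, a_32 = 570/1900 = 0.30
  a_13 = 325/1300 = 0.25, a_23 = 325/1300 = 0.25, a_33 = 130/1300 = 0.10
I − A =
  [   0.95     0.00    -0.25]
  [  -0.15     0.95    -0.25]
  [  -0.25    -0.30     0.90]
Cofactors of I−A, C_ij = (−1)^(i+j)·(minor ij) (rows/columns in the sector order above):
  C_11 = (0.95)(0.90) − (-0.25)(-0.30) = 0.7800
  C_12 = −[(-0.15)(0.90) − (-0.25)(-0.25)] = 0.1975
  C_13 = (-0.15)(-0.30) − (0.95)(-0.25) = 0.2825
  C_21 = −[(0.00)(0.90) − (-0.25)(-0.30)] = 0.0750
  C_22 = (0.95)(0.90) − (-0.25)(-0.25) = 0.7925
  C_23 = −[(0.95)(-0.30) − (0.00)(-0.25)] = 0.2850
  C_31 = (0.00)(-0.25) − (-0.25)(0.95) = 0.2375
  C_32 = −[(0.95)(-0.25) − (-0.25)(-0.15)] = 0.2750
  C_33 = (0.95)(0.95) − (0.00)(-0.15) = 0.9025
det(I−A) = Σ_j (I−A)_1j·C_1j = (0.95)(0.7800) + (0.00)(0.1975) + (-0.25)(0.2825) = 0.670375
adj(I−A) = Cᵀ =
  [ 0.7800   0.0750   0.2375]
  [ 0.1975   0.7925   0.2750]
  [ 0.2825   0.2850   0.9025]
(I − A)⁻¹ = adj(I−A) / det(I−A) ≈
  [   1.1635     0.1119     0.3543]
  [   0.2946     1.1822     0.4102]
  [   0.4214     0.4251     1.3463]
First solve x = (I − A)⁻¹ d = adj(I−A)·d / det(I−A); in particular x_3 = (0.2825·230 + 0.2850·80 + 0.9025·200) / 0.670375 = 268.275 / 0.670375 ≈ 400.186.
Intermediate flow from 1 to 3: z_13 = a_13 · x_3 = 0.25 × 268.275 / 0.670375 = 67.06875 / 0.670375 ≈ 100.0.

z_13 = 100.0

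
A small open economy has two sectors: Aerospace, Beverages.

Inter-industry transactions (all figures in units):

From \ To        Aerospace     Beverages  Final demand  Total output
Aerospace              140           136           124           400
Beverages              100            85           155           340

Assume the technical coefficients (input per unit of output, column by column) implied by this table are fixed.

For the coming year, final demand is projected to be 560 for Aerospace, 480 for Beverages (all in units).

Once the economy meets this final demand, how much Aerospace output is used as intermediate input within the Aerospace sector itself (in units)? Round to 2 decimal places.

Technical coefficients a_ij = z_ij / X_j:
  a_11 = 140/400 = 0.35, a_21 = 100/400 = 0.25
  a_12 = 136/340 = 0.40, a_22 = 85/340 = 0.25
I − A =
  [   0.65    -0.40]
  [  -0.25     0.75]
det(I−A) = (0.65)(0.75) − (-0.40)(-0.25) = 0.3875
adj(I−A) = [[0.75, 0.40], [0.25, 0.65]]
(I − A)⁻¹ = adj(I−A) / det(I−A) ≈
  [   1.9355     1.0323]
  [   0.6452     1.6774]
First solve x = (I − A)⁻¹ d = adj(I−A)·d / det(I−A); in particular x_1 = (0.75·560 + 0.40·480) / 0.3875 = 612.00 / 0.3875 ≈ 1579.3548.
Intermediate flow from 1 to 1: z_11 = a_11 · x_1 = 0.35 × 612.00 / 0.3875 = 214.20 / 0.3875 ≈ 552.77.

z_11 = 552.77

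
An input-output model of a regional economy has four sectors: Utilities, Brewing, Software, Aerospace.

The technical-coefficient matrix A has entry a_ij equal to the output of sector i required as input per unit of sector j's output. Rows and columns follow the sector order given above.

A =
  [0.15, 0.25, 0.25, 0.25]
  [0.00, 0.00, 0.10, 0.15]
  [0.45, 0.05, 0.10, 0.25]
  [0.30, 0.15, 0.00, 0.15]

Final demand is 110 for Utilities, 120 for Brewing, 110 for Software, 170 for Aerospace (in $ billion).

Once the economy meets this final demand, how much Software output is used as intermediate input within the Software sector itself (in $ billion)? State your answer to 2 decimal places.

I − A =
  [   0.85    -0.25    -0.25    -0.25]
  [   0.00     1.00    -0.10    -0.15]
  [  -0.45    -0.05     0.90    -0.25]
  [  -0.30    -0.15     0.00     0.85]
Compute the cofactors C_ij = (−1)^(i+j)·(3×3 minor ij) of I−A; the adjugate is their transpose:
adj(I−A) = Cᵀ =
  [ 0.736750   0.245000   0.231875   0.328125]
  [ 0.086250   0.468375   0.076000   0.130375]
  [ 0.449625   0.195500   0.617125   0.348250]
  [ 0.275250   0.169125   0.095250   0.637000]
det(I−A) = Σ_j (I−A)_1j·C_1j = (0.85)(0.736750) + (-0.25)(0.086250) + (-0.25)(0.449625) + (-0.25)(0.275250) = 0.42345625
(I − A)⁻¹ = adj(I−A) / det(I−A) ≈
  [   1.7398     0.5786     0.5476     0.7749]
  [   0.2037     1.1061     0.1795     0.3079]
  [   1.0618     0.4617     1.4574     0.8224]
  [   0.6500     0.3994     0.2249     1.5043]
First solve x = (I − A)⁻¹ d = adj(I−A)·d / det(I−A); in particular x_3 = (0.449625·110 + 0.195500·120 + 0.617125·110 + 0.348250·170) / 0.42345625 = 200.005 / 0.42345625 ≈ 472.3156.
Intermediate flow from 3 to 3: z_33 = a_33 · x_3 = 0.10 × 200.005 / 0.42345625 = 20.0005 / 0.42345625 ≈ 47.23.

z_33 = 47.23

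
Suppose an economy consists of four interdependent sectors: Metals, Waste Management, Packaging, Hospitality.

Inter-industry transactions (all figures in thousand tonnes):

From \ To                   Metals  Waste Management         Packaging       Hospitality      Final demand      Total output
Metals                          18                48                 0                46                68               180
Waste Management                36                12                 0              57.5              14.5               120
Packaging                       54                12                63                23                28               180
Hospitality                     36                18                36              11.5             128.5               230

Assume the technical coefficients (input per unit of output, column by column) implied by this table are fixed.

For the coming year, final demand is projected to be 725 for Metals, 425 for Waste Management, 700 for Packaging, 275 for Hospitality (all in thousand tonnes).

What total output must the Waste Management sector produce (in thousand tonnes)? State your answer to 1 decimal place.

x_W = 1187.9

Technical coefficients a_ij = z_ij / X_j:
  a_MM = 18/180 = 0.10, a_WM = 36/180 = 0.20, a_PM = 54/180 = 0.30, a_HM = 36/180 = 0.20
  a_MW = 48/120 = 0.40, a_WW = 12/120 = 0.10, a_PW = 12/120 = 0.10, a_HW = 18/120 = 0.15
  a_MP = 0/180 = 0.00, a_WP = 0/180 = 0.00, a_PP = 63/180 = 0.35, a_HP = 36/180 = 0.20
  a_MH = 46/230 = 0.20, a_WH = 57.5/230 = 0.25, a_PH = 23/230 = 0.10, a_HH = 11.5/230 = 0.05
I − A =
  [   0.90    -0.40     0.00    -0.20]
  [  -0.20     0.90     0.00    -0.25]
  [  -0.30    -0.10     0.65    -0.10]
  [  -0.20    -0.15    -0.20     0.95]
Compute the cofactors C_ij = (−1)^(i+j)·(3×3 minor ij) of I−A; the adjugate is their transpose:
adj(I−A) = Cᵀ =
  [ 0.508375   0.262500   0.056000   0.182000]
  [ 0.167000   0.499750   0.053000   0.172250]
  [ 0.290250   0.226000   0.597750   0.183500]
  [ 0.194500   0.181750   0.146000   0.474500]
det(I−A) = Σ_j (I−A)_1j·C_1j = (0.90)(0.508375) + (-0.40)(0.167000) + (0.00)(0.290250) + (-0.20)(0.194500) = 0.3518375
(I − A)⁻¹ = adj(I−A) / det(I−A) ≈
  [   1.4449     0.7461     0.1592     0.5173]
  [   0.4747     1.4204     0.1506     0.4896]
  [   0.8250     0.6423     1.6989     0.5215]
  [   0.5528     0.5166     0.4150     1.3486]
x = (I − A)⁻¹ d = adj(I−A)·d / det(I−A), with det(I−A) = 0.3518375:
  x_M = (0.508375·725 + 0.262500·425 + 0.056000·700 + 0.182000·275) / 0.3518375 = 569.384375 / 0.3518375 ≈ 1618.3
  x_W = (0.167000·725 + 0.499750·425 + 0.053000·700 + 0.172250·275) / 0.3518375 = 417.9375 / 0.3518375 ≈ 1187.9
  x_P = (0.290250·725 + 0.226000·425 + 0.597750·700 + 0.183500·275) / 0.3518375 = 775.36875 / 0.3518375 ≈ 2203.8
  x_H = (0.194500·725 + 0.181750·425 + 0.146000·700 + 0.474500·275) / 0.3518375 = 450.94375 / 0.3518375 ≈ 1281.7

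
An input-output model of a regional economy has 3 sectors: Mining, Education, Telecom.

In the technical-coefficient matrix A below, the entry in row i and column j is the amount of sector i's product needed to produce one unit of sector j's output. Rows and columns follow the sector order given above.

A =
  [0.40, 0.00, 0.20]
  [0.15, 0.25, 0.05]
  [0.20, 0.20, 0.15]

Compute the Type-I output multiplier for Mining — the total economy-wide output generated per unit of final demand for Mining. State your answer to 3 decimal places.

m_1 = 2.775

I − A =
  [   0.60     0.00    -0.20]
  [  -0.15     0.75    -0.05]
  [  -0.20    -0.20     0.85]
Cofactors of I−A, C_ij = (−1)^(i+j)·(minor ij) (rows/columns in the sector order above):
  C_11 = (0.75)(0.85) − (-0.05)(-0.20) = 0.6275
  C_12 = −[(-0.15)(0.85) − (-0.05)(-0.20)] = 0.1375
  C_13 = (-0.15)(-0.20) − (0.75)(-0.20) = 0.1800
  C_21 = −[(0.00)(0.85) − (-0.20)(-0.20)] = 0.0400
  C_22 = (0.60)(0.85) − (-0.20)(-0.20) = 0.4700
  C_23 = −[(0.60)(-0.20) − (0.00)(-0.20)] = 0.1200
  C_31 = (0.00)(-0.05) − (-0.20)(0.75) = 0.1500
  C_32 = −[(0.60)(-0.05) − (-0.20)(-0.15)] = 0.0600
  C_33 = (0.60)(0.75) − (0.00)(-0.15) = 0.4500
det(I−A) = Σ_j (I−A)_1j·C_1j = (0.60)(0.6275) + (0.00)(0.1375) + (-0.20)(0.1800) = 0.3405
adj(I−A) = Cᵀ =
  [ 0.6275   0.0400   0.1500]
  [ 0.1375   0.4700   0.0600]
  [ 0.1800   0.1200   0.4500]
(I − A)⁻¹ = adj(I−A) / det(I−A) ≈
  [   1.8429     0.1175     0.4405]
  [   0.4038     1.3803     0.1762]
  [   0.5286     0.3524     1.3216]
The output multiplier for sector j is the column-j sum of the Leontief inverse (I − A)⁻¹ = adj(I−A) / det(I−A).
Column 1 of adj(I−A): (0.6275, 0.1375, 0.1800); det(I−A) = 0.3405.
m_1 = (0.6275 + 0.1375 + 0.1800) / 0.3405 = 0.945 / 0.3405 ≈ 2.775.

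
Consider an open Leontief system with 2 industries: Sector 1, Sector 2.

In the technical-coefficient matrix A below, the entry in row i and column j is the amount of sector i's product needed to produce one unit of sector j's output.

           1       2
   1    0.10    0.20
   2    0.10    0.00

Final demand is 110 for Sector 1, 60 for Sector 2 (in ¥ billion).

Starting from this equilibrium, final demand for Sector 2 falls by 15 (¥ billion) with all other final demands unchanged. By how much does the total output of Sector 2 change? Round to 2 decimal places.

Δx_2 = -15.34

I − A =
  [   0.90    -0.20]
  [  -0.10     1.00]
det(I−A) = (0.90)(1.00) − (-0.20)(-0.10) = 0.8800
adj(I−A) = [[1.00, 0.20], [0.10, 0.90]]
(I − A)⁻¹ = adj(I−A) / det(I−A) ≈
  [   1.1364     0.2273]
  [   0.1136     1.0227]
Δx = (I − A)⁻¹ Δd with Δd having -15 in the Sector 2 component and 0 elsewhere.
So Δx_2 = L_22 · (-15), where L_22 = adj(I−A)_22 / det(I−A) = 0.90 / 0.8800.
Δx_2 = 0.90 × (-15) / 0.8800 = -13.50 / 0.8800 ≈ -15.34.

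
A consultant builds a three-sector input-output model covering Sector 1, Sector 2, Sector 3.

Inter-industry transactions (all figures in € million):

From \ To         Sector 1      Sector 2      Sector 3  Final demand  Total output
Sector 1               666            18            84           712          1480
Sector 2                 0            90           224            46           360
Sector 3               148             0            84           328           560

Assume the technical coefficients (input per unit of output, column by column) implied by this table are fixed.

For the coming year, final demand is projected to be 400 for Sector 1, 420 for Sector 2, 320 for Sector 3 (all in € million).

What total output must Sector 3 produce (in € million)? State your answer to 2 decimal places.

x_3 = 486.40

Technical coefficients a_ij = z_ij / X_j:
  a_11 = 666/1480 = 0.45, a_21 = 0/1480 = 0.00, a_31 = 148/1480 = 0.10
  a_12 = 18/360 = 0.05, a_22 = 90/360 = 0.25, a_32 = 0/360 = 0.00
  a_13 = 84/560 = 0.15, a_23 = 224/560 = 0.40, a_33 = 84/560 = 0.15
I − A =
  [   0.55    -0.05    -0.15]
  [   0.00     0.75    -0.40]
  [  -0.10     0.00     0.85]
Cofactors of I−A, C_ij = (−1)^(i+j)·(minor ij) (rows/columns in the sector order above):
  C_11 = (0.75)(0.85) − (-0.40)(0.00) = 0.6375
  C_12 = −[(0.00)(0.85) − (-0.40)(-0.10)] = 0.0400
  C_13 = (0.00)(0.00) − (0.75)(-0.10) = 0.0750
  C_21 = −[(-0.05)(0.85) − (-0.15)(0.00)] = 0.0425
  C_22 = (0.55)(0.85) − (-0.15)(-0.10) = 0.4525
  C_23 = −[(0.55)(0.00) − (-0.05)(-0.10)] = 0.0050
  C_31 = (-0.05)(-0.40) − (-0.15)(0.75) = 0.1325
  C_32 = −[(0.55)(-0.40) − (-0.15)(0.00)] = 0.2200
  C_33 = (0.55)(0.75) − (-0.05)(0.00) = 0.4125
det(I−A) = Σ_j (I−A)_1j·C_1j = (0.55)(0.6375) + (-0.05)(0.0400) + (-0.15)(0.0750) = 0.337375
adj(I−A) = Cᵀ =
  [ 0.6375   0.0425   0.1325]
  [ 0.0400   0.4525   0.2200]
  [ 0.0750   0.0050   0.4125]
(I − A)⁻¹ = adj(I−A) / det(I−A) ≈
  [   1.8896     0.1260     0.3927]
  [   0.1186     1.3412     0.6521]
  [   0.2223     0.0148     1.2227]
x = (I − A)⁻¹ d = adj(I−A)·d / det(I−A), with det(I−A) = 0.337375:
  x_1 = (0.6375·400 + 0.0425·420 + 0.1325·320) / 0.337375 = 315.25 / 0.337375 ≈ 934.42
  x_2 = (0.0400·400 + 0.4525·420 + 0.2200·320) / 0.337375 = 276.45 / 0.337375 ≈ 819.41
  x_3 = (0.0750·400 + 0.0050·420 + 0.4125·320) / 0.337375 = 164.10 / 0.337375 ≈ 486.40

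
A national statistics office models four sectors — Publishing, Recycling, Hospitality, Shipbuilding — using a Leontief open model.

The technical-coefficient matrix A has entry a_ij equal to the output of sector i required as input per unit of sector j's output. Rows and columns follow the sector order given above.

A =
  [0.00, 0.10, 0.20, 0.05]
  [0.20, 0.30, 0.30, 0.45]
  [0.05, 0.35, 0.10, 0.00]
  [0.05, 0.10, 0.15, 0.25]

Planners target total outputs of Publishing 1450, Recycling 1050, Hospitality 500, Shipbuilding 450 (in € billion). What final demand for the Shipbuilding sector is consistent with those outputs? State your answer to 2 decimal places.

d_4 = 85.00

I − A =
  [   1.00    -0.10    -0.20    -0.05]
  [  -0.20     0.70    -0.30    -0.45]
  [  -0.05    -0.35     0.90     0.00]
  [  -0.05    -0.10    -0.15     0.75]
d = (I − A) x:
  d_1 = (+1.00)·1450 + (-0.10)·1050 + (-0.20)·500 + (-0.05)·450 = 1222.50
  d_2 = (-0.20)·1450 + (+0.70)·1050 + (-0.30)·500 + (-0.45)·450 = 92.50
  d_3 = (-0.05)·1450 + (-0.35)·1050 + (+0.90)·500 + (+0.00)·450 = 10.00
  d_4 = (-0.05)·1450 + (-0.10)·1050 + (-0.15)·500 + (+0.75)·450 = 85.00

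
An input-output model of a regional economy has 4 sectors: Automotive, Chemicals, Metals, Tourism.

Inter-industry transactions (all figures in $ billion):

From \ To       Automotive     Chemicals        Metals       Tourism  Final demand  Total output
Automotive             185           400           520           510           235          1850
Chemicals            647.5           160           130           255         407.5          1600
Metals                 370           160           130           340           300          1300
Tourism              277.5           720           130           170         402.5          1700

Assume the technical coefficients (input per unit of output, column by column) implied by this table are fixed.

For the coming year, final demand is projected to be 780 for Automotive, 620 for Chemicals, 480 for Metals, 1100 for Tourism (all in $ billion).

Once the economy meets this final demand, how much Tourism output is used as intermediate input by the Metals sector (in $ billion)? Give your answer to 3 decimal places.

z_43 = 272.102

Technical coefficients a_ij = z_ij / X_j:
  a_11 = 185/1850 = 0.10, a_21 = 647.5/1850 = 0.35, a_31 = 370/1850 = 0.20, a_41 = 277.5/1850 = 0.15
  a_12 = 400/1600 = 0.25, a_22 = 160/1600 = 0.10, a_32 = 160/1600 = 0.10, a_42 = 720/1600 = 0.45
  a_13 = 520/1300 = 0.40, a_23 = 130/1300 = 0.10, a_33 = 130/1300 = 0.10, a_43 = 130/1300 = 0.10
  a_14 = 510/1700 = 0.30, a_24 = 255/1700 = 0.15, a_34 = 340/1700 = 0.20, a_44 = 170/1700 = 0.10
I − A =
  [   0.90    -0.25    -0.40    -0.30]
  [  -0.35     0.90    -0.10    -0.15]
  [  -0.20    -0.10     0.90    -0.20]
  [  -0.15    -0.45    -0.10     0.90]
Compute the cofactors C_ij = (−1)^(i+j)·(3×3 minor ij) of I−A; the adjugate is their transpose:
adj(I−A) = Cᵀ =
  [ 0.630750   0.394000   0.363750   0.356750]
  [ 0.320750   0.580500   0.235500   0.256000]
  [ 0.240750   0.237000   0.496125   0.230000]
  [ 0.292250   0.382250   0.233500   0.550250]
det(I−A) = Σ_j (I−A)_1j·C_1j = (0.90)(0.630750) + (-0.25)(0.320750) + (-0.40)(0.240750) + (-0.30)(0.292250) = 0.3035125
(I − A)⁻¹ = adj(I−A) / det(I−A) ≈
  [   2.0782     1.2981     1.1985     1.1754]
  [   1.0568     1.9126     0.7759     0.8435]
  [   0.7932     0.7809     1.6346     0.7578]
  [   0.9629     1.2594     0.7693     1.8129]
First solve x = (I − A)⁻¹ d = adj(I−A)·d / det(I−A); in particular x_3 = (0.240750·780 + 0.237000·620 + 0.496125·480 + 0.230000·1100) / 0.3035125 = 825.865 / 0.3035125 ≈ 2721.02467.
Intermediate flow from 4 to 3: z_43 = a_43 · x_3 = 0.10 × 825.865 / 0.3035125 = 82.5865 / 0.3035125 ≈ 272.102.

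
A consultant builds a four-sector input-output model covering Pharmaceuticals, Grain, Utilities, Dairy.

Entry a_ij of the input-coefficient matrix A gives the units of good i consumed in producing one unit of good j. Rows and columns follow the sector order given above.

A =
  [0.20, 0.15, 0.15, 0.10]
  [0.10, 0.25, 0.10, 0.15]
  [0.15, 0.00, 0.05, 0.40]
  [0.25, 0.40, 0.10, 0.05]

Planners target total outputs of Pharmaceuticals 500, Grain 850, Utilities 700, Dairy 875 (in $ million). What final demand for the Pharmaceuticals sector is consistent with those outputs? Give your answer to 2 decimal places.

d_P = 80.00

I − A =
  [   0.80    -0.15    -0.15    -0.10]
  [  -0.10     0.75    -0.10    -0.15]
  [  -0.15     0.00     0.95    -0.40]
  [  -0.25    -0.40    -0.10     0.95]
d = (I − A) x:
  d_P = (+0.80)·500 + (-0.15)·850 + (-0.15)·700 + (-0.10)·875 = 80.00
  d_G = (-0.10)·500 + (+0.75)·850 + (-0.10)·700 + (-0.15)·875 = 386.25
  d_U = (-0.15)·500 + (+0.00)·850 + (+0.95)·700 + (-0.40)·875 = 240.00
  d_D = (-0.25)·500 + (-0.40)·850 + (-0.10)·700 + (+0.95)·875 = 296.25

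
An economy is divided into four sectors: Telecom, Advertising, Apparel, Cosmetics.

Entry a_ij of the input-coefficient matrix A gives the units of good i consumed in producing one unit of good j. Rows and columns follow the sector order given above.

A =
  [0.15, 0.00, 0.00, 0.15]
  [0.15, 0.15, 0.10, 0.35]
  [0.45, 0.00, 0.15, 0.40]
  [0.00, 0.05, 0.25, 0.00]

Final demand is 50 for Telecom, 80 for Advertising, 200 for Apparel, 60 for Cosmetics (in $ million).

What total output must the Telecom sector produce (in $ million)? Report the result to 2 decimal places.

x_1 = 87.07

I − A =
  [   0.85     0.00     0.00    -0.15]
  [  -0.15     0.85    -0.10    -0.35]
  [  -0.45     0.00     0.85    -0.40]
  [   0.00    -0.05    -0.25     1.00]
Compute the cofactors C_ij = (−1)^(i+j)·(3×3 minor ij) of I−A; the adjugate is their transpose:
adj(I−A) = Cᵀ =
  [ 0.620625   0.006375   0.032625   0.108375]
  [ 0.196875   0.620625   0.165000   0.312750]
  [ 0.377625   0.020375   0.706500   0.346375]
  [ 0.104250   0.036125   0.184875   0.614125]
det(I−A) = Σ_j (I−A)_1j·C_1j = (0.85)(0.620625) + (0.00)(0.196875) + (0.00)(0.377625) + (-0.15)(0.104250) = 0.51189375
(I − A)⁻¹ = adj(I−A) / det(I−A) ≈
  [   1.2124     0.0125     0.0637     0.2117]
  [   0.3846     1.2124     0.3223     0.6110]
  [   0.7377     0.0398     1.3802     0.6767]
  [   0.2037     0.0706     0.3612     1.1997]
x = (I − A)⁻¹ d = adj(I−A)·d / det(I−A), with det(I−A) = 0.51189375:
  x_1 = (0.620625·50 + 0.006375·80 + 0.032625·200 + 0.108375·60) / 0.51189375 = 44.56875 / 0.51189375 ≈ 87.07
  x_2 = (0.196875·50 + 0.620625·80 + 0.165000·200 + 0.312750·60) / 0.51189375 = 111.25875 / 0.51189375 ≈ 217.35
  x_3 = (0.377625·50 + 0.020375·80 + 0.706500·200 + 0.346375·60) / 0.51189375 = 182.59375 / 0.51189375 ≈ 356.70
  x_4 = (0.104250·50 + 0.036125·80 + 0.184875·200 + 0.614125·60) / 0.51189375 = 81.925 / 0.51189375 ≈ 160.04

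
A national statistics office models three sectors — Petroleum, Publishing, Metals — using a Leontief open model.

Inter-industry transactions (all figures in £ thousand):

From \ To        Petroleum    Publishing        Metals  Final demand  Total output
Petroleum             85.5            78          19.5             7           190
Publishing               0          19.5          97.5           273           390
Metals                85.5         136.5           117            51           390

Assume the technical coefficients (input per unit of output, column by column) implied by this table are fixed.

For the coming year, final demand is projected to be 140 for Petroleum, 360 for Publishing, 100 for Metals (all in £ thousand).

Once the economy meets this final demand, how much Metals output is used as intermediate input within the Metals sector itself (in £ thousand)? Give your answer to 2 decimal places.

z_33 = 234.30

Technical coefficients a_ij = z_ij / X_j:
  a_11 = 85.5/190 = 0.45, a_21 = 0/190 = 0.00, a_31 = 85.5/190 = 0.45
  a_12 = 78/390 = 0.20, a_22 = 19.5/390 = 0.05, a_32 = 136.5/390 = 0.35
  a_13 = 19.5/390 = 0.05, a_23 = 97.5/390 = 0.25, a_33 = 117/390 = 0.30
I − A =
  [   0.55    -0.20    -0.05]
  [   0.00     0.95    -0.25]
  [  -0.45    -0.35     0.70]
Cofactors of I−A, C_ij = (−1)^(i+j)·(minor ij) (rows/columns in the sector order above):
  C_11 = (0.95)(0.70) − (-0.25)(-0.35) = 0.5775
  C_12 = −[(0.00)(0.70) − (-0.25)(-0.45)] = 0.1125
  C_13 = (0.00)(-0.35) − (0.95)(-0.45) = 0.4275
  C_21 = −[(-0.20)(0.70) − (-0.05)(-0.35)] = 0.1575
  C_22 = (0.55)(0.70) − (-0.05)(-0.45) = 0.3625
  C_23 = −[(0.55)(-0.35) − (-0.20)(-0.45)] = 0.2825
  C_31 = (-0.20)(-0.25) − (-0.05)(0.95) = 0.0975
  C_32 = −[(0.55)(-0.25) − (-0.05)(0.00)] = 0.1375
  C_33 = (0.55)(0.95) − (-0.20)(0.00) = 0.5225
det(I−A) = Σ_j (I−A)_1j·C_1j = (0.55)(0.5775) + (-0.20)(0.1125) + (-0.05)(0.4275) = 0.27375
adj(I−A) = Cᵀ =
  [ 0.5775   0.1575   0.0975]
  [ 0.1125   0.3625   0.1375]
  [ 0.4275   0.2825   0.5225]
(I − A)⁻¹ = adj(I−A) / det(I−A) ≈
  [   2.1096     0.5753     0.3562]
  [   0.4110     1.3242     0.5023]
  [   1.5616     1.0320     1.9087]
First solve x = (I − A)⁻¹ d = adj(I−A)·d / det(I−A); in particular x_3 = (0.4275·140 + 0.2825·360 + 0.5225·100) / 0.27375 = 213.80 / 0.27375 ≈ 781.0046.
Intermediate flow from 3 to 3: z_33 = a_33 · x_3 = 0.30 × 213.80 / 0.27375 = 64.14 / 0.27375 ≈ 234.30.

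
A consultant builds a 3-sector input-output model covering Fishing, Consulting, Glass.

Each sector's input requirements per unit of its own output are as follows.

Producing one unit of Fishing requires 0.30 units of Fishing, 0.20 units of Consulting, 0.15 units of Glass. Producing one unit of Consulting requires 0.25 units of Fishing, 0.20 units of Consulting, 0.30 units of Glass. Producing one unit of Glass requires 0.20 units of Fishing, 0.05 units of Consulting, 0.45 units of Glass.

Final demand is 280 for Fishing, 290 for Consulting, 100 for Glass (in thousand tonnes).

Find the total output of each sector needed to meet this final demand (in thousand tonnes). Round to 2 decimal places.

I − A =
  [   0.70    -0.25    -0.20]
  [  -0.20     0.80    -0.05]
  [  -0.15    -0.30     0.55]
Cofactors of I−A, C_ij = (−1)^(i+j)·(minor ij) (rows/columns in the sector order above):
  C_11 = (0.80)(0.55) − (-0.05)(-0.30) = 0.4250
  C_12 = −[(-0.20)(0.55) − (-0.05)(-0.15)] = 0.1175
  C_13 = (-0.20)(-0.30) − (0.80)(-0.15) = 0.1800
  C_21 = −[(-0.25)(0.55) − (-0.20)(-0.30)] = 0.1975
  C_22 = (0.70)(0.55) − (-0.20)(-0.15) = 0.3550
  C_23 = −[(0.70)(-0.30) − (-0.25)(-0.15)] = 0.2475
  C_31 = (-0.25)(-0.05) − (-0.20)(0.80) = 0.1725
  C_32 = −[(0.70)(-0.05) − (-0.20)(-0.20)] = 0.0750
  C_33 = (0.70)(0.80) − (-0.25)(-0.20) = 0.5100
det(I−A) = Σ_j (I−A)_1j·C_1j = (0.70)(0.4250) + (-0.25)(0.1175) + (-0.20)(0.1800) = 0.232125
adj(I−A) = Cᵀ =
  [ 0.4250   0.1975   0.1725]
  [ 0.1175   0.3550   0.0750]
  [ 0.1800   0.2475   0.5100]
(I − A)⁻¹ = adj(I−A) / det(I−A) ≈
  [   1.8309     0.8508     0.7431]
  [   0.5062     1.5293     0.3231]
  [   0.7754     1.0662     2.1971]
x = (I − A)⁻¹ d = adj(I−A)·d / det(I−A), with det(I−A) = 0.232125:
  x_1 = (0.4250·280 + 0.1975·290 + 0.1725·100) / 0.232125 = 193.525 / 0.232125 ≈ 833.71
  x_2 = (0.1175·280 + 0.3550·290 + 0.0750·100) / 0.232125 = 143.35 / 0.232125 ≈ 617.56
  x_3 = (0.1800·280 + 0.2475·290 + 0.5100·100) / 0.232125 = 173.175 / 0.232125 ≈ 746.04

x_1 = 833.71, x_2 = 617.56, x_3 = 746.04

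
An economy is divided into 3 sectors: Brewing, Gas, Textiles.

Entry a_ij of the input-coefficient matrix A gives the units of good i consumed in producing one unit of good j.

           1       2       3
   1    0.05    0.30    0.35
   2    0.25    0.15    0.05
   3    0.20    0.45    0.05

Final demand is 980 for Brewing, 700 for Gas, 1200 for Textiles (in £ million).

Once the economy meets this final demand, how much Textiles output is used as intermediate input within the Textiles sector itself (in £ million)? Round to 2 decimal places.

I − A =
  [   0.95    -0.30    -0.35]
  [  -0.25     0.85    -0.05]
  [  -0.20    -0.45     0.95]
Cofactors of I−A, C_ij = (−1)^(i+j)·(minor ij) (rows/columns in the sector order above):
  C_11 = (0.85)(0.95) − (-0.05)(-0.45) = 0.7850
  C_12 = −[(-0.25)(0.95) − (-0.05)(-0.20)] = 0.2475
  C_13 = (-0.25)(-0.45) − (0.85)(-0.20) = 0.2825
  C_21 = −[(-0.30)(0.95) − (-0.35)(-0.45)] = 0.4425
  C_22 = (0.95)(0.95) − (-0.35)(-0.20) = 0.8325
  C_23 = −[(0.95)(-0.45) − (-0.30)(-0.20)] = 0.4875
  C_31 = (-0.30)(-0.05) − (-0.35)(0.85) = 0.3125
  C_32 = −[(0.95)(-0.05) − (-0.35)(-0.25)] = 0.1350
  C_33 = (0.95)(0.85) − (-0.30)(-0.25) = 0.7325
det(I−A) = Σ_j (I−A)_1j·C_1j = (0.95)(0.7850) + (-0.30)(0.2475) + (-0.35)(0.2825) = 0.572625
adj(I−A) = Cᵀ =
  [ 0.7850   0.4425   0.3125]
  [ 0.2475   0.8325   0.1350]
  [ 0.2825   0.4875   0.7325]
(I − A)⁻¹ = adj(I−A) / det(I−A) ≈
  [   1.3709     0.7728     0.5457]
  [   0.4322     1.4538     0.2358]
  [   0.4933     0.8513     1.2792]
First solve x = (I − A)⁻¹ d = adj(I−A)·d / det(I−A); in particular x_3 = (0.2825·980 + 0.4875·700 + 0.7325·1200) / 0.572625 = 1497.10 / 0.572625 ≈ 2614.4510.
Intermediate flow from 3 to 3: z_33 = a_33 · x_3 = 0.05 × 1497.10 / 0.572625 = 74.855 / 0.572625 ≈ 130.72.

z_33 = 130.72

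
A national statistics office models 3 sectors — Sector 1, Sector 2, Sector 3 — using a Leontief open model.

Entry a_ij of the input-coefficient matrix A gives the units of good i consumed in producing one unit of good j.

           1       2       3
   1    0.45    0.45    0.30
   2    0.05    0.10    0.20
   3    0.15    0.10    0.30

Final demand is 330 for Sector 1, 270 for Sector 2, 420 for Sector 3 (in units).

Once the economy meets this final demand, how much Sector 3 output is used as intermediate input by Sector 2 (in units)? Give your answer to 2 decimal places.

z_32 = 62.72

I − A =
  [   0.55    -0.45    -0.30]
  [  -0.05     0.90    -0.20]
  [  -0.15    -0.10     0.70]
Cofactors of I−A, C_ij = (−1)^(i+j)·(minor ij) (rows/columns in the sector order above):
  C_11 = (0.90)(0.70) − (-0.20)(-0.10) = 0.6100
  C_12 = −[(-0.05)(0.70) − (-0.20)(-0.15)] = 0.0650
  C_13 = (-0.05)(-0.10) − (0.90)(-0.15) = 0.1400
  C_21 = −[(-0.45)(0.70) − (-0.30)(-0.10)] = 0.3450
  C_22 = (0.55)(0.70) − (-0.30)(-0.15) = 0.3400
  C_23 = −[(0.55)(-0.10) − (-0.45)(-0.15)] = 0.1225
  C_31 = (-0.45)(-0.20) − (-0.30)(0.90) = 0.3600
  C_32 = −[(0.55)(-0.20) − (-0.30)(-0.05)] = 0.1250
  C_33 = (0.55)(0.90) − (-0.45)(-0.05) = 0.4725
det(I−A) = Σ_j (I−A)_1j·C_1j = (0.55)(0.6100) + (-0.45)(0.0650) + (-0.30)(0.1400) = 0.26425
adj(I−A) = Cᵀ =
  [ 0.6100   0.3450   0.3600]
  [ 0.0650   0.3400   0.1250]
  [ 0.1400   0.1225   0.4725]
(I − A)⁻¹ = adj(I−A) / det(I−A) ≈
  [   2.3084     1.3056     1.3623]
  [   0.2460     1.2867     0.4730]
  [   0.5298     0.4636     1.7881]
First solve x = (I − A)⁻¹ d = adj(I−A)·d / det(I−A); in particular x_2 = (0.0650·330 + 0.3400·270 + 0.1250·420) / 0.26425 = 165.75 / 0.26425 ≈ 627.2469.
Intermediate flow from 3 to 2: z_32 = a_32 · x_2 = 0.10 × 165.75 / 0.26425 = 16.575 / 0.26425 ≈ 62.72.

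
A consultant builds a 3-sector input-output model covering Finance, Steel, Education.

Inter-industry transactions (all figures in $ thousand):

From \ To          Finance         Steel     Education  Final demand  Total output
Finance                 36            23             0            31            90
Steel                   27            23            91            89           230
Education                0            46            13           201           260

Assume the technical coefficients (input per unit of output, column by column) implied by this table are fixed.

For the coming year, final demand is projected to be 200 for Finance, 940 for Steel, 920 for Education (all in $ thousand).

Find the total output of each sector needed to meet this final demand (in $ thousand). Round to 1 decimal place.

x_F = 629.4, x_S = 1776.3, x_E = 1342.4

Technical coefficients a_ij = z_ij / X_j:
  a_FF = 36/90 = 0.40, a_SF = 27/90 = 0.30, a_EF = 0/90 = 0.00
  a_FS = 23/230 = 0.10, a_SS = 23/230 = 0.10, a_ES = 46/230 = 0.20
  a_FE = 0/260 = 0.00, a_SE = 91/260 = 0.35, a_EE = 13/260 = 0.05
I − A =
  [   0.60    -0.10     0.00]
  [  -0.30     0.90    -0.35]
  [   0.00    -0.20     0.95]
Cofactors of I−A, C_ij = (−1)^(i+j)·(minor ij) (rows/columns in the sector order above):
  C_11 = (0.90)(0.95) − (-0.35)(-0.20) = 0.7850
  C_12 = −[(-0.30)(0.95) − (-0.35)(0.00)] = 0.2850
  C_13 = (-0.30)(-0.20) − (0.90)(0.00) = 0.0600
  C_21 = −[(-0.10)(0.95) − (0.00)(-0.20)] = 0.0950
  C_22 = (0.60)(0.95) − (0.00)(0.00) = 0.5700
  C_23 = −[(0.60)(-0.20) − (-0.10)(0.00)] = 0.1200
  C_31 = (-0.10)(-0.35) − (0.00)(0.90) = 0.0350
  C_32 = −[(0.60)(-0.35) − (0.00)(-0.30)] = 0.2100
  C_33 = (0.60)(0.90) − (-0.10)(-0.30) = 0.5100
det(I−A) = Σ_j (I−A)_1j·C_1j = (0.60)(0.7850) + (-0.10)(0.2850) + (0.00)(0.0600) = 0.4425
adj(I−A) = Cᵀ =
  [ 0.7850   0.0950   0.0350]
  [ 0.2850   0.5700   0.2100]
  [ 0.0600   0.1200   0.5100]
(I − A)⁻¹ = adj(I−A) / det(I−A) ≈
  [   1.7740     0.2147     0.0791]
  [   0.6441     1.2881     0.4746]
  [   0.1356     0.2712     1.1525]
x = (I − A)⁻¹ d = adj(I−A)·d / det(I−A), with det(I−A) = 0.4425:
  x_F = (0.7850·200 + 0.0950·940 + 0.0350·920) / 0.4425 = 278.50 / 0.4425 ≈ 629.4
  x_S = (0.2850·200 + 0.5700·940 + 0.2100·920) / 0.4425 = 786.00 / 0.4425 ≈ 1776.3
  x_E = (0.0600·200 + 0.1200·940 + 0.5100·920) / 0.4425 = 594.00 / 0.4425 ≈ 1342.4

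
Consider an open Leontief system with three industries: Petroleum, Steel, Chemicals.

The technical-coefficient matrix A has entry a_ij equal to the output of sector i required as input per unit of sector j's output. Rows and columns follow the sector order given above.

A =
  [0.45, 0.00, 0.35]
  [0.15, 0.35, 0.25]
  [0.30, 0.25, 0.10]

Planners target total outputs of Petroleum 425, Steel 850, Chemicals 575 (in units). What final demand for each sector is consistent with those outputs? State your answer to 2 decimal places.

d_P = 32.50, d_S = 345.00, d_C = 177.50

I − A =
  [   0.55     0.00    -0.35]
  [  -0.15     0.65    -0.25]
  [  -0.30    -0.25     0.90]
d = (I − A) x:
  d_P = (+0.55)·425 + (+0.00)·850 + (-0.35)·575 = 32.50
  d_S = (-0.15)·425 + (+0.65)·850 + (-0.25)·575 = 345.00
  d_C = (-0.30)·425 + (-0.25)·850 + (+0.90)·575 = 177.50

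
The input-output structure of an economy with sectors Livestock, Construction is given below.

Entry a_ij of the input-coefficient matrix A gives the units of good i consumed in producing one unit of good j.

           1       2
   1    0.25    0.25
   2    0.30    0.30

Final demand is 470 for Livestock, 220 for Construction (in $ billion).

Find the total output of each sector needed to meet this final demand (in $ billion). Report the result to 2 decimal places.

x_1 = 853.33, x_2 = 680.00

I − A =
  [   0.75    -0.25]
  [  -0.30     0.70]
det(I−A) = (0.75)(0.70) − (-0.25)(-0.30) = 0.4500
adj(I−A) = [[0.70, 0.25], [0.30, 0.75]]
(I − A)⁻¹ = adj(I−A) / det(I−A) ≈
  [   1.5556     0.5556]
  [   0.6667     1.6667]
x = (I − A)⁻¹ d = adj(I−A)·d / det(I−A), with det(I−A) = 0.4500:
  x_1 = (0.70·470 + 0.25·220) / 0.4500 = 384.00 / 0.4500 ≈ 853.33
  x_2 = (0.30·470 + 0.75·220) / 0.4500 = 306.00 / 0.4500 = 680.00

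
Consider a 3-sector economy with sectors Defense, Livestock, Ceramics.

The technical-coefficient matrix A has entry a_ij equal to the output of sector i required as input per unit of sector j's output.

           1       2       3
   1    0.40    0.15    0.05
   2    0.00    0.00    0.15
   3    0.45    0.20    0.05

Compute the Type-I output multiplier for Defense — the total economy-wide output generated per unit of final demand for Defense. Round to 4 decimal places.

m_1 = 2.7677

I − A =
  [   0.60    -0.15    -0.05]
  [   0.00     1.00    -0.15]
  [  -0.45    -0.20     0.95]
Cofactors of I−A, C_ij = (−1)^(i+j)·(minor ij) (rows/columns in the sector order above):
  C_11 = (1.00)(0.95) − (-0.15)(-0.20) = 0.9200
  C_12 = −[(0.00)(0.95) − (-0.15)(-0.45)] = 0.0675
  C_13 = (0.00)(-0.20) − (1.00)(-0.45) = 0.4500
  C_21 = −[(-0.15)(0.95) − (-0.05)(-0.20)] = 0.1525
  C_22 = (0.60)(0.95) − (-0.05)(-0.45) = 0.5475
  C_23 = −[(0.60)(-0.20) − (-0.15)(-0.45)] = 0.1875
  C_31 = (-0.15)(-0.15) − (-0.05)(1.00) = 0.0725
  C_32 = −[(0.60)(-0.15) − (-0.05)(0.00)] = 0.0900
  C_33 = (0.60)(1.00) − (-0.15)(0.00) = 0.6000
det(I−A) = Σ_j (I−A)_1j·C_1j = (0.60)(0.9200) + (-0.15)(0.0675) + (-0.05)(0.4500) = 0.519375
adj(I−A) = Cᵀ =
  [ 0.9200   0.1525   0.0725]
  [ 0.0675   0.5475   0.0900]
  [ 0.4500   0.1875   0.6000]
(I − A)⁻¹ = adj(I−A) / det(I−A) ≈
  [   1.77136     0.29362     0.13959]
  [   0.12996     1.05415     0.17329]
  [   0.86643     0.36101     1.15523]
The output multiplier for sector j is the column-j sum of the Leontief inverse (I − A)⁻¹ = adj(I−A) / det(I−A).
Column 1 of adj(I−A): (0.9200, 0.0675, 0.4500); det(I−A) = 0.519375.
m_1 = (0.9200 + 0.0675 + 0.4500) / 0.519375 = 1.4375 / 0.519375 ≈ 2.7677.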